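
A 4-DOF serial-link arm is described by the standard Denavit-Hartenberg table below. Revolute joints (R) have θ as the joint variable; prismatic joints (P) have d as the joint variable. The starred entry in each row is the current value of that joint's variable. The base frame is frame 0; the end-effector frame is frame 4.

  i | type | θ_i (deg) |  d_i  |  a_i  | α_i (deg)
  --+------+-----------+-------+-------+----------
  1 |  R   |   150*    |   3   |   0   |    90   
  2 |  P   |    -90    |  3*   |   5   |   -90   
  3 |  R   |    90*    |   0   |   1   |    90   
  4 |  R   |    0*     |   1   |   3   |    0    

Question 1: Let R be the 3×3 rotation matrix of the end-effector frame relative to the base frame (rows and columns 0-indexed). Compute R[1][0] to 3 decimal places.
End-effector x-axis (col 0 of R) = (-0.5000,-0.8660,-0.0000)
R[1][0] = -0.8660

-0.866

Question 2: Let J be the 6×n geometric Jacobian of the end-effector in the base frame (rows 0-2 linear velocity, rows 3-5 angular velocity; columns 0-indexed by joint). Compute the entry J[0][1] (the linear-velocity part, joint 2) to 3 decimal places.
prismatic axis z_1 = (0.5000,0.8660,0.0000)
J_v[:, 1] = z_1; J_ω[:, 1] = (0,0,0)
entry J[0][1] = 0.5000

0.500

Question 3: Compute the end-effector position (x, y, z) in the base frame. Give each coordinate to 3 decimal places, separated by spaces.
after link 1: o_1 = (0.0000, 0.0000, 3.0000)
after link 2: o_2 = (1.5000, 2.5981, -2.0000)
after link 3: o_3 = (1.0000, 1.7321, -2.0000)
after link 4: o_4 = (-0.5000, -0.8660, -3.0000)

-0.500 -0.866 -3.000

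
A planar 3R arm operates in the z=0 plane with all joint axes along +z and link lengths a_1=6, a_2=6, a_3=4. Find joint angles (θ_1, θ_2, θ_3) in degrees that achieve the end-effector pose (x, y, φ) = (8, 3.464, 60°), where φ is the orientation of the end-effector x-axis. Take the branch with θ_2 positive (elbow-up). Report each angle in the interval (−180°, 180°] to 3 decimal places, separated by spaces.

wrist centre = target − a_3·(cos φ, sin φ) = (6.0000, -0.0001)
cos θ_2 = (36.0000−6²−6²)/(2·6·6) = -0.5000; θ_2 = 120.0000° (elbow-up)
β = atan2(-0.0001,6.0000) = -0.0010°; ψ = atan2(5.1962,3.0000) = 60.0000°
θ_1 = β − ψ = -60.0010°
θ_3 = φ − θ_1 − θ_2 = 0.0010° (wrapped to (-180°,180°])

-60.001 120.000 0.001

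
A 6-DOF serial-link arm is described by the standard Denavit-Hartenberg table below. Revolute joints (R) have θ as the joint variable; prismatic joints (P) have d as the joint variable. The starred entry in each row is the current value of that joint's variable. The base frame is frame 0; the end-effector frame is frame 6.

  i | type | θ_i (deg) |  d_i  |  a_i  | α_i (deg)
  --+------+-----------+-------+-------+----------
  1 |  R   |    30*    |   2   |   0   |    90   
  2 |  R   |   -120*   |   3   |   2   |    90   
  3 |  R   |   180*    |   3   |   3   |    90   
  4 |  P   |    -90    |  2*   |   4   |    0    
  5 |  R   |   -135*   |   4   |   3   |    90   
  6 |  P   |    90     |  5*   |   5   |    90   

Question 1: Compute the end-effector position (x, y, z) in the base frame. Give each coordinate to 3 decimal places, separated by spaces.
4.553 -13.537 6.419

after link 1: o_1 = (0.0000, 0.0000, 2.0000)
after link 2: o_2 = (0.6340, -3.0981, 0.2679)
after link 3: o_3 = (-0.3170, -3.6471, 4.3660)
after link 4: o_4 = (3.6830, -3.6471, 2.3660)
after link 5: o_5 = (3.1735, -8.5601, 1.5896)
after link 6: o_6 = (4.5527, -13.5373, 6.4192)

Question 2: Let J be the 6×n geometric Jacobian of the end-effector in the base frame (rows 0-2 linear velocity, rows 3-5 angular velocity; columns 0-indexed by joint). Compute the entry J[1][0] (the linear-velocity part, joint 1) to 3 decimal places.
axis z_0 = ẑ; lever o_n−o_0 = (4.5527,-13.5373,6.4192)
cross product → J_v[:, 0] = (13.5373,4.5527,-0.0000)
J_ω[:, 0] = z_0
entry J[1][0] = 4.5527

4.553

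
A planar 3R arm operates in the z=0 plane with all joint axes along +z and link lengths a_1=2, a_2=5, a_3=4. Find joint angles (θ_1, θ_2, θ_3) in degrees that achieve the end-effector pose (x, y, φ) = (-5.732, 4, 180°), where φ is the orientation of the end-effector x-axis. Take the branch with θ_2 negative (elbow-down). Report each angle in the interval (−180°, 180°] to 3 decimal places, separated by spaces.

wrist centre = target − a_3·(cos φ, sin φ) = (-1.7320, 4.0000)
cos θ_2 = (18.9998−2²−5²)/(2·2·5) = -0.5000; θ_2 = -120.0006° (elbow-down)
β = atan2(4.0000,-1.7320) = 113.4126°; ψ = atan2(-4.3301,-0.5000) = -96.5874°
θ_1 = β − ψ = 210.0000°
θ_3 = φ − θ_1 − θ_2 = 90.0006° (wrapped to (-180°,180°])

-150.000 -120.001 90.001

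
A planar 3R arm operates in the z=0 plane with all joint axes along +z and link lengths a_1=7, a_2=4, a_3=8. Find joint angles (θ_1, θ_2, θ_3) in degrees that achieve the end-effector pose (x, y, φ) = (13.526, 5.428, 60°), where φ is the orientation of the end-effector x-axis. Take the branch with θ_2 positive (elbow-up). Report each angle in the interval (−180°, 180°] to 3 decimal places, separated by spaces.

-30.003 60.006 29.998

wrist centre = target − a_3·(cos φ, sin φ) = (9.5260, -1.5002)
cos θ_2 = (92.9953−7²−4²)/(2·7·4) = 0.4999; θ_2 = 60.0056° (elbow-up)
β = atan2(-1.5002,9.5260) = -8.9497°; ψ = atan2(3.4643,8.9997) = 21.0535°
θ_1 = β − ψ = -30.0032°
θ_3 = φ − θ_1 − θ_2 = 29.9977° (wrapped to (-180°,180°])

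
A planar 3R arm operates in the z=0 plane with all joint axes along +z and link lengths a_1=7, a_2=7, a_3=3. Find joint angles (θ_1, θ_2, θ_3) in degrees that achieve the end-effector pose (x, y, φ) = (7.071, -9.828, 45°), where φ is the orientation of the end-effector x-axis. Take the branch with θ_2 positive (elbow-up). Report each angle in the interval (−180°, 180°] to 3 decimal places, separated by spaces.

-90.004 45.009 89.995

wrist centre = target − a_3·(cos φ, sin φ) = (4.9497, -11.9493)
cos θ_2 = (167.2856−7²−7²)/(2·7·7) = 0.7070; θ_2 = 45.0090° (elbow-up)
β = atan2(-11.9493,4.9497) = -67.4996°; ψ = atan2(4.9505,11.9490) = 22.5045°
θ_1 = β − ψ = -90.0041°
θ_3 = φ − θ_1 − θ_2 = 89.9951° (wrapped to (-180°,180°])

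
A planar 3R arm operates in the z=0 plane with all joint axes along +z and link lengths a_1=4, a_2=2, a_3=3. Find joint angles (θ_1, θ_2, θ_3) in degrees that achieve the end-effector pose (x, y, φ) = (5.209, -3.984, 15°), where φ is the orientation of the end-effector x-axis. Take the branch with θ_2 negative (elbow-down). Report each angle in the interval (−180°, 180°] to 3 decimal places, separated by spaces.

wrist centre = target − a_3·(cos φ, sin φ) = (2.3112, -4.7605)
cos θ_2 = (28.0037−4²−2²)/(2·4·2) = 0.5002; θ_2 = -59.9847° (elbow-down)
β = atan2(-4.7605,2.3112) = -64.1032°; ψ = atan2(-1.7318,5.0005) = -19.1022°
θ_1 = β − ψ = -45.0010°
θ_3 = φ − θ_1 − θ_2 = 119.9857° (wrapped to (-180°,180°])

-45.001 -59.985 119.986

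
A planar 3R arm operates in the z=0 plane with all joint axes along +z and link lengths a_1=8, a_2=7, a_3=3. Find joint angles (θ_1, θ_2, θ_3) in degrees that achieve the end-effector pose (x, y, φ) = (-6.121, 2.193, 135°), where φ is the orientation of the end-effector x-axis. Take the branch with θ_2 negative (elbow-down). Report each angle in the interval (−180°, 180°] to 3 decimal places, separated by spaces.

wrist centre = target − a_3·(cos φ, sin φ) = (-3.9997, 0.0717)
cos θ_2 = (16.0026−8²−7²)/(2·8·7) = -0.8660; θ_2 = -150.0026° (elbow-down)
β = atan2(0.0717,-3.9997) = 178.9733°; ψ = atan2(-3.4997,1.9377) = -61.0284°
θ_1 = β − ψ = 240.0017°
θ_3 = φ − θ_1 − θ_2 = 45.0010° (wrapped to (-180°,180°])

-119.998 -150.003 45.001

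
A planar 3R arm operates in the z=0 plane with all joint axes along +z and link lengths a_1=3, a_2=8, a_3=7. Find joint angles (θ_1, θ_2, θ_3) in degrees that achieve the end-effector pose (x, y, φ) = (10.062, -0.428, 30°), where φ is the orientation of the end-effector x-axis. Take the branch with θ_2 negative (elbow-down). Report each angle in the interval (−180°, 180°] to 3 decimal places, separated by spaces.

90.010 -150.007 89.997

wrist centre = target − a_3·(cos φ, sin φ) = (3.9998, -3.9280)
cos θ_2 = (31.4278−3²−8²)/(2·3·8) = -0.8661; θ_2 = -150.0072° (elbow-down)
β = atan2(-3.9280,3.9998) = -44.4809°; ψ = atan2(-3.9991,-3.9287) = -134.4911°
θ_1 = β − ψ = 90.0101°
θ_3 = φ − θ_1 − θ_2 = 89.9971° (wrapped to (-180°,180°])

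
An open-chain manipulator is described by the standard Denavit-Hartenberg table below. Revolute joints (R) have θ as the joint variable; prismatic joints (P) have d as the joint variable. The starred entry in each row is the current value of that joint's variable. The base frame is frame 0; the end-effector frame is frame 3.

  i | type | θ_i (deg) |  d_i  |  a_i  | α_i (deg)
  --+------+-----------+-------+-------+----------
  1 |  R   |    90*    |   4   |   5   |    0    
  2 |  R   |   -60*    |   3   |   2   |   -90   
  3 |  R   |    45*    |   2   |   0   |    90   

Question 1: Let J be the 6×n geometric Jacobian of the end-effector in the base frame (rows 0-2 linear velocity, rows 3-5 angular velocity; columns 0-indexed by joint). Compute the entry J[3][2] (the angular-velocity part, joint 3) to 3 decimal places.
-0.500

axis z_2 = (-0.5000,0.8660,0.0000); lever o_n−o_2 = (-1.0000,1.7321,0.0000)
cross product → J_v[:, 2] = (-0.0000,-0.0000,0.0000)
J_ω[:, 2] = z_2
entry J[3][2] = -0.5000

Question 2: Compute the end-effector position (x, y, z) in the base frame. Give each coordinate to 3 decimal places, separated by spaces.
after link 1: o_1 = (0.0000, 5.0000, 4.0000)
after link 2: o_2 = (1.7321, 6.0000, 7.0000)
after link 3: o_3 = (0.7321, 7.7321, 7.0000)

0.732 7.732 7.000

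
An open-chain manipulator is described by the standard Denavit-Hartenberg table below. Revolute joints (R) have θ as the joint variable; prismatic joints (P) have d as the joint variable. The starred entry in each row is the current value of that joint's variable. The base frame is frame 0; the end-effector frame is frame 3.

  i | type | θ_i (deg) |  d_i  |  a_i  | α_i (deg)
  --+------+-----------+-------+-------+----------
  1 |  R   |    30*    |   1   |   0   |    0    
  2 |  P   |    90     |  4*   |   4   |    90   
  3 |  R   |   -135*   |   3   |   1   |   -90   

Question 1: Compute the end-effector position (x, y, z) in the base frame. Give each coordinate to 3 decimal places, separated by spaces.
after link 1: o_1 = (0.0000, 0.0000, 1.0000)
after link 2: o_2 = (-2.0000, 3.4641, 5.0000)
after link 3: o_3 = (0.9516, 4.3517, 4.2929)

0.952 4.352 4.293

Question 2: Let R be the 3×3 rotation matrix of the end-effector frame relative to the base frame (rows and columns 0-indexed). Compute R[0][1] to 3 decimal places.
-0.866

End-effector y-axis (col 1 of R) = (-0.8660,-0.5000,-0.0000)
R[0][1] = -0.8660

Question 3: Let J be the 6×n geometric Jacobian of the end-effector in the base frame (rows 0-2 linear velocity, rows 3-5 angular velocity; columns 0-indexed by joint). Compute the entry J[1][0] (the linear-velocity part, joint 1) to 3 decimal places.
0.952

axis z_0 = ẑ; lever o_n−o_0 = (0.9516,4.3517,4.2929)
cross product → J_v[:, 0] = (-4.3517,0.9516,0.0000)
J_ω[:, 0] = z_0
entry J[1][0] = 0.9516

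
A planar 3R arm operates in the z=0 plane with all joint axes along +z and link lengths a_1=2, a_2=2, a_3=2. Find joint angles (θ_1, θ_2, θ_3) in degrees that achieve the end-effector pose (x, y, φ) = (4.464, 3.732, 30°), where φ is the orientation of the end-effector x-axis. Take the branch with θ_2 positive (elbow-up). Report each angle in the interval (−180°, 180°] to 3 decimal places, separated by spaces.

wrist centre = target − a_3·(cos φ, sin φ) = (2.7319, 2.7320)
cos θ_2 = (14.9274−2²−2²)/(2·2·2) = 0.8659; θ_2 = 30.0119° (elbow-up)
β = atan2(2.7320,2.7319) = 45.0005°; ψ = atan2(1.0004,3.7318) = 15.0060°
θ_1 = β − ψ = 29.9946°
θ_3 = φ − θ_1 − θ_2 = -30.0065° (wrapped to (-180°,180°])

29.995 30.012 -30.006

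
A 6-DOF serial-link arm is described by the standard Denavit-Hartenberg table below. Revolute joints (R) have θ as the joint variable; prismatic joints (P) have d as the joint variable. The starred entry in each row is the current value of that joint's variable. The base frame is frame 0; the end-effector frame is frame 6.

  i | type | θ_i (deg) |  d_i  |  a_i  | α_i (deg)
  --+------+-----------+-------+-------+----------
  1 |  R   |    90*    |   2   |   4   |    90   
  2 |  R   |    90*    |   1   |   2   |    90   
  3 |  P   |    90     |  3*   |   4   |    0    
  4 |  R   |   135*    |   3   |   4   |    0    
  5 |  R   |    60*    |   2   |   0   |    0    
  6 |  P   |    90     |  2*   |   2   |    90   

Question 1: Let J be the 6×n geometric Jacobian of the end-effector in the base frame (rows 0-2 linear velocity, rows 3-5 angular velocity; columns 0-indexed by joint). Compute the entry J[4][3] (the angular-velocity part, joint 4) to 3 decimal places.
1.000

axis z_3 = (0.0000,1.0000,-0.0000); lever o_n−o_3 = (-2.3108,7.0000,-0.8966)
cross product → J_v[:, 3] = (-0.8966,0.0000,2.3108)
J_ω[:, 3] = z_3
entry J[4][3] = 1.0000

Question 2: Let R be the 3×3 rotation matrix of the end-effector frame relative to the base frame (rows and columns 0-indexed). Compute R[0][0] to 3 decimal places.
End-effector x-axis (col 0 of R) = (0.2588,0.0000,0.9659)
R[0][0] = 0.2588

0.259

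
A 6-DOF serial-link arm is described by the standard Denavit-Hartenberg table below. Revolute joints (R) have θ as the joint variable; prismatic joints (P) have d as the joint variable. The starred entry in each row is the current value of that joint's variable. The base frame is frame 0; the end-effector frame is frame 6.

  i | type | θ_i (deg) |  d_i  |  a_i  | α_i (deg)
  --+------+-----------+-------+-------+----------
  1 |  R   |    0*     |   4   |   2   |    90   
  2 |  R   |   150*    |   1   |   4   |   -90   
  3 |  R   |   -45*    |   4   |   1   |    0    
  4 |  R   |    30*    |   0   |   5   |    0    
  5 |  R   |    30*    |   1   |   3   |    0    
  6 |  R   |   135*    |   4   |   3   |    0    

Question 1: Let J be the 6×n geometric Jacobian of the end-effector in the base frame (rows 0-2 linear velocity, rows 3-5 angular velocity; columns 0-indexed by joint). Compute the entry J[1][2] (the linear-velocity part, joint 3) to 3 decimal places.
5.836

axis z_2 = (-0.5000,-0.0000,-0.8660); lever o_n−o_2 = (-9.5545,0.2753,-4.8760)
cross product → J_v[:, 2] = (0.2384,5.8364,-0.1376)
J_ω[:, 2] = z_2
entry J[1][2] = 5.8364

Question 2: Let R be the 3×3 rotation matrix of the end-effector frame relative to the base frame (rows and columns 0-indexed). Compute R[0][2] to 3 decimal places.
End-effector z-axis (col 2 of R) = (-0.5000,-0.0000,-0.8660)
R[0][2] = -0.5000

-0.500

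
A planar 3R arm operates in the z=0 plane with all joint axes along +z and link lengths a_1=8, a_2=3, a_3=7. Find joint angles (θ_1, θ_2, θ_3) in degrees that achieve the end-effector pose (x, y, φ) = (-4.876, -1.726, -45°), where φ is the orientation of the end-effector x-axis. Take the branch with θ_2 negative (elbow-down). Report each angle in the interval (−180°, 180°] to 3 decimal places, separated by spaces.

173.674 -45.006 -173.669

wrist centre = target − a_3·(cos φ, sin φ) = (-9.8257, 3.2237)
cos θ_2 = (106.9379−8²−3²)/(2·8·3) = 0.7070; θ_2 = -45.0055° (elbow-down)
β = atan2(3.2237,-9.8257) = 161.8358°; ψ = atan2(-2.1215,10.1211) = -11.8386°
θ_1 = β − ψ = 173.6743°
θ_3 = φ − θ_1 − θ_2 = -173.6688° (wrapped to (-180°,180°])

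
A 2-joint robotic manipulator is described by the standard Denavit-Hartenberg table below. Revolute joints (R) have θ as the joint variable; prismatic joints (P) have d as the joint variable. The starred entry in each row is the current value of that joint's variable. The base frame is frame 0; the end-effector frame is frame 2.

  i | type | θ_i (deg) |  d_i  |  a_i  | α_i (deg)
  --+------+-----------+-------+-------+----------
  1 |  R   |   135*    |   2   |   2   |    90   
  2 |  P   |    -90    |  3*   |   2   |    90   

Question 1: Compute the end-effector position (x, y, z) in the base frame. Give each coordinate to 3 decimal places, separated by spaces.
0.707 3.536 0.000

after link 1: o_1 = (-1.4142, 1.4142, 2.0000)
after link 2: o_2 = (0.7071, 3.5355, 0.0000)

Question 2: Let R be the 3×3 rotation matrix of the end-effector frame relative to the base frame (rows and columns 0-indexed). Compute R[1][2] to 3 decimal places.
-0.707

End-effector z-axis (col 2 of R) = (0.7071,-0.7071,-0.0000)
R[1][2] = -0.7071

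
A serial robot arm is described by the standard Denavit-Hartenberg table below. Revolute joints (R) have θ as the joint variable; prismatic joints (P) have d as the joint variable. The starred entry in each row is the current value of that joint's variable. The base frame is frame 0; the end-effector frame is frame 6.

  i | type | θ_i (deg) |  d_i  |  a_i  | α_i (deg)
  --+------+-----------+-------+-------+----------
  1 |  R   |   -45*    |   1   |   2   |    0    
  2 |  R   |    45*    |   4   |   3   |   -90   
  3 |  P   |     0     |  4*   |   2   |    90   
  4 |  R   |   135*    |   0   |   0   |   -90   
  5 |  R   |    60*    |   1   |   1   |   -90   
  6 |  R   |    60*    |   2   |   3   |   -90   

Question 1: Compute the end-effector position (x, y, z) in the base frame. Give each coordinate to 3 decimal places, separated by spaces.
after link 1: o_1 = (1.4142, -1.4142, 1.0000)
after link 2: o_2 = (4.4142, -1.4142, 5.0000)
after link 3: o_3 = (6.4142, 2.5858, 5.0000)
after link 4: o_4 = (6.4142, 2.5858, 5.0000)
after link 5: o_5 = (5.3536, 2.2322, 4.1340)
after link 6: o_6 = (7.8851, 3.3749, 1.8349)

7.885 3.375 1.835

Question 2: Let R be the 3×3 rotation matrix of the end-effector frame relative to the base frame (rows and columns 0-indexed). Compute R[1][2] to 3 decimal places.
End-effector z-axis (col 2 of R) = (0.6597,0.0474,0.7500)
R[1][2] = 0.0474

0.047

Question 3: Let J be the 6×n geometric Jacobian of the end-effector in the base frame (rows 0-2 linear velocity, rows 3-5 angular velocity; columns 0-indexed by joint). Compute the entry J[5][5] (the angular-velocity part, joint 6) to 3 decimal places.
-0.500

axis z_5 = (0.6124,-0.6124,-0.5000); lever o_n−o_5 = (2.5315,1.1427,-2.2990)
cross product → J_v[:, 5] = (1.9792,0.1421,2.2500)
J_ω[:, 5] = z_5
entry J[5][5] = -0.5000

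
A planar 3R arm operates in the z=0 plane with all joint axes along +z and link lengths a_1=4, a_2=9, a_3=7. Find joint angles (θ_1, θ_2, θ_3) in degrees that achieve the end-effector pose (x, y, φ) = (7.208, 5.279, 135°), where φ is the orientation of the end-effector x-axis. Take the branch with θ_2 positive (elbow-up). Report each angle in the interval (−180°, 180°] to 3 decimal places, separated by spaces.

wrist centre = target − a_3·(cos φ, sin φ) = (12.1577, 0.3293)
cos θ_2 = (147.9192−4²−9²)/(2·4·9) = 0.7072; θ_2 = 44.9915° (elbow-up)
β = atan2(0.3293,12.1577) = 1.5513°; ψ = atan2(6.3630,10.3649) = 31.5458°
θ_1 = β − ψ = -29.9945°
θ_3 = φ − θ_1 − θ_2 = 120.0030° (wrapped to (-180°,180°])

-29.994 44.992 120.003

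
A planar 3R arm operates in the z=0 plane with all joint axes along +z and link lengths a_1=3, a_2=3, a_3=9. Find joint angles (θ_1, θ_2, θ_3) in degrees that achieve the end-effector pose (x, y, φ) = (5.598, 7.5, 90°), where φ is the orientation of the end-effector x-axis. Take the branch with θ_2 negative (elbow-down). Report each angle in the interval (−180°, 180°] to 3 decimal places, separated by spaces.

0.003 -30.005 120.003

wrist centre = target − a_3·(cos φ, sin φ) = (5.5980, -1.5000)
cos θ_2 = (33.5876−3²−3²)/(2·3·3) = 0.8660; θ_2 = -30.0054° (elbow-down)
β = atan2(-1.5000,5.5980) = -15.0002°; ψ = atan2(-1.5002,5.5979) = -15.0027°
θ_1 = β − ψ = 0.0025°
θ_3 = φ − θ_1 − θ_2 = 120.0029° (wrapped to (-180°,180°])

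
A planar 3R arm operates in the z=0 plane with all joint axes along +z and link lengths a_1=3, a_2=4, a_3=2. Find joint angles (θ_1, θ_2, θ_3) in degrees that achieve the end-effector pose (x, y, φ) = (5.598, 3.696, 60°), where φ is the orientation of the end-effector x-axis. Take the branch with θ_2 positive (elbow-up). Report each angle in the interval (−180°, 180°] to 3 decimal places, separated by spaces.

wrist centre = target − a_3·(cos φ, sin φ) = (4.5980, 1.9639)
cos θ_2 = (24.9987−3²−4²)/(2·3·4) = -0.0001; θ_2 = 90.0031° (elbow-up)
β = atan2(1.9639,4.5980) = 23.1288°; ψ = atan2(4.0000,2.9998) = 53.1321°
θ_1 = β − ψ = -30.0032°
θ_3 = φ − θ_1 − θ_2 = 0.0001° (wrapped to (-180°,180°])

-30.003 90.003 0.000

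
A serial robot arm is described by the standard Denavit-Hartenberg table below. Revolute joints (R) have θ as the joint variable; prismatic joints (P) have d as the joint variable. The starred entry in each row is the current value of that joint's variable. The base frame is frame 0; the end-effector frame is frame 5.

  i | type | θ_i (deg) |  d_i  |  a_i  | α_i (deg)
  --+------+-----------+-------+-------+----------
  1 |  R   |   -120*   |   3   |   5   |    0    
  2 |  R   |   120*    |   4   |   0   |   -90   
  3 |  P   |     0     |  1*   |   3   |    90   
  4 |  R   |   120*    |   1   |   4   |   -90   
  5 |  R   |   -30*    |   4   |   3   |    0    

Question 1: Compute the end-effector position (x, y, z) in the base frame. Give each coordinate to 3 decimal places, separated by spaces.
-6.263 0.384 9.500

after link 1: o_1 = (-2.5000, -4.3301, 3.0000)
after link 2: o_2 = (-2.5000, -4.3301, 7.0000)
after link 3: o_3 = (0.5000, -3.3301, 7.0000)
after link 4: o_4 = (-1.5000, 0.1340, 8.0000)
after link 5: o_5 = (-6.2631, 0.3840, 9.5000)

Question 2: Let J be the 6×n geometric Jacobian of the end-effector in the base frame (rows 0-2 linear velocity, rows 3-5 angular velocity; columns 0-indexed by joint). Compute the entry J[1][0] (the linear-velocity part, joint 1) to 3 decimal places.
-6.263

axis z_0 = ẑ; lever o_n−o_0 = (-6.2631,0.3840,9.5000)
cross product → J_v[:, 0] = (-0.3840,-6.2631,0.0000)
J_ω[:, 0] = z_0
entry J[1][0] = -6.2631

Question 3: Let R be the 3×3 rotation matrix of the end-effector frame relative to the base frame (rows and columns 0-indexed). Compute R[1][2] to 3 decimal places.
-0.500

End-effector z-axis (col 2 of R) = (-0.8660,-0.5000,0.0000)
R[1][2] = -0.5000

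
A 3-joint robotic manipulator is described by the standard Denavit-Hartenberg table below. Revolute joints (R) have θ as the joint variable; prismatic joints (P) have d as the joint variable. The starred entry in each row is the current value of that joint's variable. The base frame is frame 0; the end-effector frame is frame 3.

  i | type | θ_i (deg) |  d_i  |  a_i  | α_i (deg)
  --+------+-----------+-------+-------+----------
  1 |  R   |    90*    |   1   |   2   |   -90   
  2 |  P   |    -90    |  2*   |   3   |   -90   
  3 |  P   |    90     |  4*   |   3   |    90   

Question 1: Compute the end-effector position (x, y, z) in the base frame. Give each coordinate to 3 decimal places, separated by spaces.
1.000 6.000 4.000

after link 1: o_1 = (0.0000, 2.0000, 1.0000)
after link 2: o_2 = (-2.0000, 2.0000, 4.0000)
after link 3: o_3 = (1.0000, 6.0000, 4.0000)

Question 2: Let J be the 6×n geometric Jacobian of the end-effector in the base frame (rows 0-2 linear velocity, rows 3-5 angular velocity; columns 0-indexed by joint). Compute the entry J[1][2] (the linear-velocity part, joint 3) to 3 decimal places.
1.000

prismatic axis z_2 = (-0.0000,1.0000,-0.0000)
J_v[:, 2] = z_2; J_ω[:, 2] = (0,0,0)
entry J[1][2] = 1.0000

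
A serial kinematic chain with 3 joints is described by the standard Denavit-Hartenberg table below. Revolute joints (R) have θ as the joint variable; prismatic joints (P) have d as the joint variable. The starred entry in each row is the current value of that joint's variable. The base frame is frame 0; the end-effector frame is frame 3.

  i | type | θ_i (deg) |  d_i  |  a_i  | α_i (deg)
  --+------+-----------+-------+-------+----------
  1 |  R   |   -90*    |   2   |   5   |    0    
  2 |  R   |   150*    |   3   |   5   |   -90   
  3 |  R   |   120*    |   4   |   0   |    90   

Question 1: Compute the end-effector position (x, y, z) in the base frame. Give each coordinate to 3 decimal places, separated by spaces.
after link 1: o_1 = (0.0000, -5.0000, 2.0000)
after link 2: o_2 = (2.5000, -0.6699, 5.0000)
after link 3: o_3 = (-0.9641, 1.3301, 5.0000)

-0.964 1.330 5.000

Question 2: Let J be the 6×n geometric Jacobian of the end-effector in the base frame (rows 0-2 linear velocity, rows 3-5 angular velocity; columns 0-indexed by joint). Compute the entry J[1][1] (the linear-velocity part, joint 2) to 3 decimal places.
axis z_1 = (0.0000,0.0000,1.0000); lever o_n−o_1 = (-0.9641,6.3301,3.0000)
cross product → J_v[:, 1] = (-6.3301,-0.9641,0.0000)
J_ω[:, 1] = z_1
entry J[1][1] = -0.9641

-0.964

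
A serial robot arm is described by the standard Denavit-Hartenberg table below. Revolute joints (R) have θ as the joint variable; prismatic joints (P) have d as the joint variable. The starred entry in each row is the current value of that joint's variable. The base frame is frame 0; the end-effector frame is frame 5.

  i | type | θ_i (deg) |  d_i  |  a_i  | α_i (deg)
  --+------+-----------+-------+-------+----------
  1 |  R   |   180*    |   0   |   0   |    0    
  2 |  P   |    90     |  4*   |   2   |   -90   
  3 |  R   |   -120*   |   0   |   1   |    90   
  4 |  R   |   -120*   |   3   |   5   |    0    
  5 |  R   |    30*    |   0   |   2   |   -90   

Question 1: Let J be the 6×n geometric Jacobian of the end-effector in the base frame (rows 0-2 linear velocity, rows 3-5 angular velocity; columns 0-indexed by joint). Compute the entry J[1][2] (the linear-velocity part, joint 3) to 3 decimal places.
axis z_2 = (1.0000,-0.0000,0.0000); lever o_n−o_2 = (-6.3301,1.8481,-2.7990)
cross product → J_v[:, 2] = (0.0000,2.7990,1.8481)
J_ω[:, 2] = z_2
entry J[1][2] = 2.7990

2.799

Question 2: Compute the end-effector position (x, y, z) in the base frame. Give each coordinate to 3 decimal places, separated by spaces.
after link 1: o_1 = (0.0000, 0.0000, 0.0000)
after link 2: o_2 = (-0.0000, -2.0000, 4.0000)
after link 3: o_3 = (-0.0000, -1.5000, 4.8660)
after link 4: o_4 = (-4.3301, -0.1519, 1.2010)
after link 5: o_5 = (-6.3301, -0.1519, 1.2010)

-6.330 -0.152 1.201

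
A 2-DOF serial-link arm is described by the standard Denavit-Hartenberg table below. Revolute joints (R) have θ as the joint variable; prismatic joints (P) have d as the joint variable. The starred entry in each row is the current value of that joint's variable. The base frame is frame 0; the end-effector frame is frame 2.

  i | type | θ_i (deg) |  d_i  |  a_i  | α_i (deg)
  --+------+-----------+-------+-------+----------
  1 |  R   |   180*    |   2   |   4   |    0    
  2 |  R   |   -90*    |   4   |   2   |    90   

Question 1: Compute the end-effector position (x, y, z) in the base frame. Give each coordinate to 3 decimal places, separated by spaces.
after link 1: o_1 = (-4.0000, 0.0000, 2.0000)
after link 2: o_2 = (-4.0000, 2.0000, 6.0000)

-4.000 2.000 6.000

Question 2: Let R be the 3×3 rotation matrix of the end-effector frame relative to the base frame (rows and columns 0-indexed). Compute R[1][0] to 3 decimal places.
End-effector x-axis (col 0 of R) = (0.0000,1.0000,0.0000)
R[1][0] = 1.0000

1.000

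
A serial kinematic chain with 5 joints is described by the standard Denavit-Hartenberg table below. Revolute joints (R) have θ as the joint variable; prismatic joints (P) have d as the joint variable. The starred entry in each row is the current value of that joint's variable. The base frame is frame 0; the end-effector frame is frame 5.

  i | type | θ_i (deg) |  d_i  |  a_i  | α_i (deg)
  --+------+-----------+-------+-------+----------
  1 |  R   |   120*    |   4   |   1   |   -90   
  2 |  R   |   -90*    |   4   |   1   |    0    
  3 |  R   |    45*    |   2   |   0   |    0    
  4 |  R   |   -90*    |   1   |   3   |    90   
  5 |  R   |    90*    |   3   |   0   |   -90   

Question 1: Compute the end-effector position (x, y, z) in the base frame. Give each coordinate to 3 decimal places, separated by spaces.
-4.441 -6.308 5.000

after link 1: o_1 = (-0.5000, 0.8660, 4.0000)
after link 2: o_2 = (-3.9641, -1.1340, 5.0000)
after link 3: o_3 = (-5.6962, -2.1340, 5.0000)
after link 4: o_4 = (-5.5015, -4.4711, 7.1213)
after link 5: o_5 = (-4.4409, -6.3082, 5.0000)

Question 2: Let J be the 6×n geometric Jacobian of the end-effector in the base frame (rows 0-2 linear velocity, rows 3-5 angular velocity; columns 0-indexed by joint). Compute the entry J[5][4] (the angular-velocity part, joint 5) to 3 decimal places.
-0.707

axis z_4 = (0.3536,-0.6124,-0.7071); lever o_n−o_4 = (1.0607,-1.8371,-2.1213)
cross product → J_v[:, 4] = (0.0000,0.0000,-0.0000)
J_ω[:, 4] = z_4
entry J[5][4] = -0.7071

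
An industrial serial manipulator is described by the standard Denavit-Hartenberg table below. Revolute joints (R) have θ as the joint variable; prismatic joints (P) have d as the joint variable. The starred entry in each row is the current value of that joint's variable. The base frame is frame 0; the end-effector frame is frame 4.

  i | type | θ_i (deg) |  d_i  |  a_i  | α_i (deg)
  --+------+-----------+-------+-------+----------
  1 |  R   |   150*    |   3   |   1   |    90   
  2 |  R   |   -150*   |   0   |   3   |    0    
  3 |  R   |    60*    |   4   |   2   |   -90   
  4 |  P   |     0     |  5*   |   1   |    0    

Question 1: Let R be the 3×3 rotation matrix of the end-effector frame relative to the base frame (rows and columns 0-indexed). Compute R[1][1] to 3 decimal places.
End-effector y-axis (col 1 of R) = (-0.5000,-0.8660,-0.0000)
R[1][1] = -0.8660

-0.866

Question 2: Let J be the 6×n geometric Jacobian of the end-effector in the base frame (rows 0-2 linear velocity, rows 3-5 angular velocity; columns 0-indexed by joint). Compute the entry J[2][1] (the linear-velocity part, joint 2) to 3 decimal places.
2.402

axis z_1 = (0.5000,0.8660,0.0000); lever o_n−o_1 = (-0.0801,4.6651,-4.5000)
cross product → J_v[:, 1] = (-3.8971,2.2500,2.4019)
J_ω[:, 1] = z_1
entry J[2][1] = 2.4019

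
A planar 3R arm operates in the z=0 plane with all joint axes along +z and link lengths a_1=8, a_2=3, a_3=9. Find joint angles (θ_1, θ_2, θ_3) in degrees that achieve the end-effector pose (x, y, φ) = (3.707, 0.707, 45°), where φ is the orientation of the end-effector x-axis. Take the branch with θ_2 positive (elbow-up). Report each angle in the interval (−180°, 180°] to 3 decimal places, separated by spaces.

-135.001 134.997 45.004

wrist centre = target − a_3·(cos φ, sin φ) = (-2.6570, -5.6570)
cos θ_2 = (39.0607−8²−3²)/(2·8·3) = -0.7071; θ_2 = 134.9970° (elbow-up)
β = atan2(-5.6570,-2.6570) = -115.1585°; ψ = atan2(2.1214,5.8788) = 19.8426°
θ_1 = β − ψ = -135.0011°
θ_3 = φ − θ_1 − θ_2 = 45.0041° (wrapped to (-180°,180°])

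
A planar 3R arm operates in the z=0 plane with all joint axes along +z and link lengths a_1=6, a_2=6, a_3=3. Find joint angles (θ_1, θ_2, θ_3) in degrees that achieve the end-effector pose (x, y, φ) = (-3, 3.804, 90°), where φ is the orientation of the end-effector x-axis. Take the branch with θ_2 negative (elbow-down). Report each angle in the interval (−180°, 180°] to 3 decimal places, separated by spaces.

-120.003 -150.000 0.003

wrist centre = target − a_3·(cos φ, sin φ) = (-3.0000, 0.8040)
cos θ_2 = (9.6464−6²−6²)/(2·6·6) = -0.8660; θ_2 = -149.9996° (elbow-down)
β = atan2(0.8040,-3.0000) = 164.9973°; ψ = atan2(-3.0000,0.8039) = -74.9998°
θ_1 = β − ψ = 239.9971°
θ_3 = φ − θ_1 − θ_2 = 0.0025° (wrapped to (-180°,180°])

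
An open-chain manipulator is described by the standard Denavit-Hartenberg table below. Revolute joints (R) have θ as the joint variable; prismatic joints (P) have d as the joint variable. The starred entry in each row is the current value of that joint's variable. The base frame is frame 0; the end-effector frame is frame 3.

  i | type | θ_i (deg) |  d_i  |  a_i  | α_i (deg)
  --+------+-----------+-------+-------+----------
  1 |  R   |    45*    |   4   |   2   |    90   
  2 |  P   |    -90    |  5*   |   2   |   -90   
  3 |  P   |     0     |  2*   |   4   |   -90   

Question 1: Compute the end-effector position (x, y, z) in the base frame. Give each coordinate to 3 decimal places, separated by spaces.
after link 1: o_1 = (1.4142, 1.4142, 4.0000)
after link 2: o_2 = (4.9497, -2.1213, 2.0000)
after link 3: o_3 = (6.3640, -0.7071, -2.0000)

6.364 -0.707 -2.000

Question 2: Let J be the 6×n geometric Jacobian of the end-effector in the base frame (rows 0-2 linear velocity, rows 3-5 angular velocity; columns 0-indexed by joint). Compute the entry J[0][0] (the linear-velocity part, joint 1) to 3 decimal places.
0.707

axis z_0 = ẑ; lever o_n−o_0 = (6.3640,-0.7071,-2.0000)
cross product → J_v[:, 0] = (0.7071,6.3640,-0.0000)
J_ω[:, 0] = z_0
entry J[0][0] = 0.7071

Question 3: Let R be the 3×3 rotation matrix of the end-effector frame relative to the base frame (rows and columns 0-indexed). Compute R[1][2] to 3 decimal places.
0.707

End-effector z-axis (col 2 of R) = (-0.7071,0.7071,-0.0000)
R[1][2] = 0.7071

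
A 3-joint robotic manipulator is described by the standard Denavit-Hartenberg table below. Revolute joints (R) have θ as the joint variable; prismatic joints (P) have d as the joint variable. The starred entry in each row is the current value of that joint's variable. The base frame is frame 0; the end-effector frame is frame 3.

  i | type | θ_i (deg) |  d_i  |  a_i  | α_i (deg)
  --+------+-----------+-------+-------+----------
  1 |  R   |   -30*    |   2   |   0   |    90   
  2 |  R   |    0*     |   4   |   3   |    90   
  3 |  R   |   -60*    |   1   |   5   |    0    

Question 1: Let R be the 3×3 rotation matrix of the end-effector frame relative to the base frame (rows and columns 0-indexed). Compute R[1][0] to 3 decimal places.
End-effector x-axis (col 0 of R) = (0.8660,0.5000,-0.0000)
R[1][0] = 0.5000

0.500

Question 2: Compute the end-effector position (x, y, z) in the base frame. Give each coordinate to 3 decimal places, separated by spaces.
4.928 -2.464 1.000

after link 1: o_1 = (0.0000, 0.0000, 2.0000)
after link 2: o_2 = (0.5981, -4.9641, 2.0000)
after link 3: o_3 = (4.9282, -2.4641, 1.0000)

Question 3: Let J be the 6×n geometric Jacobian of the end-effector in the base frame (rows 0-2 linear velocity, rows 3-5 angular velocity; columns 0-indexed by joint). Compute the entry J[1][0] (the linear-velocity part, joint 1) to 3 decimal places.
4.928

axis z_0 = ẑ; lever o_n−o_0 = (4.9282,-2.4641,1.0000)
cross product → J_v[:, 0] = (2.4641,4.9282,-0.0000)
J_ω[:, 0] = z_0
entry J[1][0] = 4.9282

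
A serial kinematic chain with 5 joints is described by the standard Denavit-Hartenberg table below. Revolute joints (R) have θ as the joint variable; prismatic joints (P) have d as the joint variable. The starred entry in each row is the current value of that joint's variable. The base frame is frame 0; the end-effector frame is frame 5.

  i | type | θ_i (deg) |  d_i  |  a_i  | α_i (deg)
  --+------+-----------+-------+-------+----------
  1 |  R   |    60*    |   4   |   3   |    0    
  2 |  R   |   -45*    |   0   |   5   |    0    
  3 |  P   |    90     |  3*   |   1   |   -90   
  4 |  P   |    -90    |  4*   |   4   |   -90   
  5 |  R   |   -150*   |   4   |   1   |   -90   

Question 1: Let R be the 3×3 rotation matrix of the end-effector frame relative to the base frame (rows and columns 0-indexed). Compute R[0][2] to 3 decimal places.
-0.837

End-effector z-axis (col 2 of R) = (-0.8365,-0.2241,0.5000)
R[0][2] = -0.8365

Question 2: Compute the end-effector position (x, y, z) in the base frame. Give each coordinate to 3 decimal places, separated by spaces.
after link 1: o_1 = (1.5000, 2.5981, 4.0000)
after link 2: o_2 = (6.3296, 3.8922, 4.0000)
after link 3: o_3 = (6.0708, 4.8581, 7.0000)
after link 4: o_4 = (2.2071, 3.8228, 11.0000)
after link 5: o_5 = (0.6889, 7.5571, 10.1340)

0.689 7.557 10.134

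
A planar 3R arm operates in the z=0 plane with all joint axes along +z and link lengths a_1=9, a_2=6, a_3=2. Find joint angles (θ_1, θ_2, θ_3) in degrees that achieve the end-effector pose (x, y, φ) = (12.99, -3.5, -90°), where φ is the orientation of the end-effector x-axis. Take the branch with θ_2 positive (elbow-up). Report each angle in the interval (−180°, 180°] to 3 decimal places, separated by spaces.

-30.002 60.006 -120.004

wrist centre = target − a_3·(cos φ, sin φ) = (12.9900, -1.5000)
cos θ_2 = (170.9901−9²−6²)/(2·9·6) = 0.4999; θ_2 = 60.0061° (elbow-up)
β = atan2(-1.5000,12.9900) = -6.5870°; ψ = atan2(5.1965,11.9995) = 23.4155°
θ_1 = β − ψ = -30.0024°
θ_3 = φ − θ_1 − θ_2 = -120.0036° (wrapped to (-180°,180°])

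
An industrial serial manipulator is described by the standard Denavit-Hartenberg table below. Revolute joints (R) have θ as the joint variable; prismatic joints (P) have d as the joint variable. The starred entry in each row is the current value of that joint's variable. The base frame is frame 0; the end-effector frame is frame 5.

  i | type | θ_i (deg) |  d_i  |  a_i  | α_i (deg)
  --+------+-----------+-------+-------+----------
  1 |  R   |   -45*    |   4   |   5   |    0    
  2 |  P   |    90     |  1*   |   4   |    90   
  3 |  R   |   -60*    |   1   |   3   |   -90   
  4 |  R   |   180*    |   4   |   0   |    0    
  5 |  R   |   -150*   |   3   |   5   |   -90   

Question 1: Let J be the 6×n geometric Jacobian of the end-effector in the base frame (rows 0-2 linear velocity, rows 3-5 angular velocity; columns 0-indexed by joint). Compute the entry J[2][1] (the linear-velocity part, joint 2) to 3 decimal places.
prismatic axis z_1 = (0.0000,0.0000,1.0000)
J_v[:, 1] = z_1; J_ω[:, 1] = (0,0,0)
entry J[2][1] = 1.0000

1.000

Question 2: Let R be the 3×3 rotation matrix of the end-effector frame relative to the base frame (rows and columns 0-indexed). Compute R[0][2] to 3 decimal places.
-0.789

End-effector z-axis (col 2 of R) = (-0.7891,0.4356,0.4330)
R[0][2] = -0.7891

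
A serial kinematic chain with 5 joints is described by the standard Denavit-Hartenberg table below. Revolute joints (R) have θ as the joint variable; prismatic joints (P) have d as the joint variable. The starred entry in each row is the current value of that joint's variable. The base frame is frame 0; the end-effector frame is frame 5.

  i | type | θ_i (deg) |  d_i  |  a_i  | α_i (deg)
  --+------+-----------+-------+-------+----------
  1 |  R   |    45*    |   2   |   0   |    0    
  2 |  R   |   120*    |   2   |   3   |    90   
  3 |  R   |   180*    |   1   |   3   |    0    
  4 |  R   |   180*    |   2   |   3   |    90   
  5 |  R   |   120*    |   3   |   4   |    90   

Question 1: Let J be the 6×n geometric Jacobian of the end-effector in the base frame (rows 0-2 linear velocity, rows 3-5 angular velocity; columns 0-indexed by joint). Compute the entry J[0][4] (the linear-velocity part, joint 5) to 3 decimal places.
axis z_4 = (0.0000,0.0000,-1.0000); lever o_n−o_4 = (2.8284,2.8284,-3.0000)
cross product → J_v[:, 4] = (2.8284,-2.8284,0.0000)
J_ω[:, 4] = z_4
entry J[0][4] = 2.8284

2.828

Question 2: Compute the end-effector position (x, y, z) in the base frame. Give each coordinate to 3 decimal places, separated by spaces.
0.707 6.503 1.000

after link 1: o_1 = (0.0000, 0.0000, 2.0000)
after link 2: o_2 = (-2.8978, 0.7765, 4.0000)
after link 3: o_3 = (0.2588, 0.9659, 4.0000)
after link 4: o_4 = (-2.1213, 3.6742, 4.0000)
after link 5: o_5 = (0.7071, 6.5027, 1.0000)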